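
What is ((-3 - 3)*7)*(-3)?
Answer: 126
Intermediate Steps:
((-3 - 3)*7)*(-3) = -6*7*(-3) = -42*(-3) = 126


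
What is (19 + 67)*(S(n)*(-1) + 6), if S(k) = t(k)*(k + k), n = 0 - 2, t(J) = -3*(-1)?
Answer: 1548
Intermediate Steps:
t(J) = 3
n = -2
S(k) = 6*k (S(k) = 3*(k + k) = 3*(2*k) = 6*k)
(19 + 67)*(S(n)*(-1) + 6) = (19 + 67)*((6*(-2))*(-1) + 6) = 86*(-12*(-1) + 6) = 86*(12 + 6) = 86*18 = 1548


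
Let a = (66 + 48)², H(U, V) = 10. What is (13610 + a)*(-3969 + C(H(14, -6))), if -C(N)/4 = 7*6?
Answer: -110069022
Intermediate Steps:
C(N) = -168 (C(N) = -28*6 = -4*42 = -168)
a = 12996 (a = 114² = 12996)
(13610 + a)*(-3969 + C(H(14, -6))) = (13610 + 12996)*(-3969 - 168) = 26606*(-4137) = -110069022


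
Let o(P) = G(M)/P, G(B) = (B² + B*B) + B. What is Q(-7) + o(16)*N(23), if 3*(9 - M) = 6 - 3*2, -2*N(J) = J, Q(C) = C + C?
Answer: -4381/32 ≈ -136.91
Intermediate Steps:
Q(C) = 2*C
N(J) = -J/2
M = 9 (M = 9 - (6 - 3*2)/3 = 9 - (6 - 6)/3 = 9 - ⅓*0 = 9 + 0 = 9)
G(B) = B + 2*B² (G(B) = (B² + B²) + B = 2*B² + B = B + 2*B²)
o(P) = 171/P (o(P) = (9*(1 + 2*9))/P = (9*(1 + 18))/P = (9*19)/P = 171/P)
Q(-7) + o(16)*N(23) = 2*(-7) + (171/16)*(-½*23) = -14 + (171*(1/16))*(-23/2) = -14 + (171/16)*(-23/2) = -14 - 3933/32 = -4381/32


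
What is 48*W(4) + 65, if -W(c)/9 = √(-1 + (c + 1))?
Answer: -799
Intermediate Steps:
W(c) = -9*√c (W(c) = -9*√(-1 + (c + 1)) = -9*√(-1 + (1 + c)) = -9*√c)
48*W(4) + 65 = 48*(-9*√4) + 65 = 48*(-9*2) + 65 = 48*(-18) + 65 = -864 + 65 = -799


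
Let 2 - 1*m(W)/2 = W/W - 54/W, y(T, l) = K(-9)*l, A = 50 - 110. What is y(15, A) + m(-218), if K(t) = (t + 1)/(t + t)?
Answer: -8228/327 ≈ -25.162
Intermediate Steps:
K(t) = (1 + t)/(2*t) (K(t) = (1 + t)/((2*t)) = (1 + t)*(1/(2*t)) = (1 + t)/(2*t))
A = -60
y(T, l) = 4*l/9 (y(T, l) = ((1/2)*(1 - 9)/(-9))*l = ((1/2)*(-1/9)*(-8))*l = 4*l/9)
m(W) = 2 + 108/W (m(W) = 4 - 2*(W/W - 54/W) = 4 - 2*(1 - 54/W) = 4 + (-2 + 108/W) = 2 + 108/W)
y(15, A) + m(-218) = (4/9)*(-60) + (2 + 108/(-218)) = -80/3 + (2 + 108*(-1/218)) = -80/3 + (2 - 54/109) = -80/3 + 164/109 = -8228/327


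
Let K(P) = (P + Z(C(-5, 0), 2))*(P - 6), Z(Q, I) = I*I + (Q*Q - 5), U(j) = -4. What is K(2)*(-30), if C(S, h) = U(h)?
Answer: 2040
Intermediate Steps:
C(S, h) = -4
Z(Q, I) = -5 + I² + Q² (Z(Q, I) = I² + (Q² - 5) = I² + (-5 + Q²) = -5 + I² + Q²)
K(P) = (-6 + P)*(15 + P) (K(P) = (P + (-5 + 2² + (-4)²))*(P - 6) = (P + (-5 + 4 + 16))*(-6 + P) = (P + 15)*(-6 + P) = (15 + P)*(-6 + P) = (-6 + P)*(15 + P))
K(2)*(-30) = (-90 + 2² + 9*2)*(-30) = (-90 + 4 + 18)*(-30) = -68*(-30) = 2040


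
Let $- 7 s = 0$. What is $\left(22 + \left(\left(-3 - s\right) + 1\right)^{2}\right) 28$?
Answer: $728$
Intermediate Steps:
$s = 0$ ($s = \left(- \frac{1}{7}\right) 0 = 0$)
$\left(22 + \left(\left(-3 - s\right) + 1\right)^{2}\right) 28 = \left(22 + \left(\left(-3 - 0\right) + 1\right)^{2}\right) 28 = \left(22 + \left(\left(-3 + 0\right) + 1\right)^{2}\right) 28 = \left(22 + \left(-3 + 1\right)^{2}\right) 28 = \left(22 + \left(-2\right)^{2}\right) 28 = \left(22 + 4\right) 28 = 26 \cdot 28 = 728$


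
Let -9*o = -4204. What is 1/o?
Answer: 9/4204 ≈ 0.0021408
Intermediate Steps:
o = 4204/9 (o = -⅑*(-4204) = 4204/9 ≈ 467.11)
1/o = 1/(4204/9) = 9/4204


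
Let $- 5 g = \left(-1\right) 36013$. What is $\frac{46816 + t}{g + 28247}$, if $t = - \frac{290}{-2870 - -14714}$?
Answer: $\frac{1386221035}{1049662656} \approx 1.3206$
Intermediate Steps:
$t = - \frac{145}{5922}$ ($t = - \frac{290}{-2870 + 14714} = - \frac{290}{11844} = \left(-290\right) \frac{1}{11844} = - \frac{145}{5922} \approx -0.024485$)
$g = \frac{36013}{5}$ ($g = - \frac{\left(-1\right) 36013}{5} = \left(- \frac{1}{5}\right) \left(-36013\right) = \frac{36013}{5} \approx 7202.6$)
$\frac{46816 + t}{g + 28247} = \frac{46816 - \frac{145}{5922}}{\frac{36013}{5} + 28247} = \frac{277244207}{5922 \cdot \frac{177248}{5}} = \frac{277244207}{5922} \cdot \frac{5}{177248} = \frac{1386221035}{1049662656}$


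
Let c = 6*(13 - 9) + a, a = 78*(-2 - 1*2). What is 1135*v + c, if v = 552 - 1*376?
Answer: 199472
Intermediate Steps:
a = -312 (a = 78*(-2 - 2) = 78*(-4) = -312)
v = 176 (v = 552 - 376 = 176)
c = -288 (c = 6*(13 - 9) - 312 = 6*4 - 312 = 24 - 312 = -288)
1135*v + c = 1135*176 - 288 = 199760 - 288 = 199472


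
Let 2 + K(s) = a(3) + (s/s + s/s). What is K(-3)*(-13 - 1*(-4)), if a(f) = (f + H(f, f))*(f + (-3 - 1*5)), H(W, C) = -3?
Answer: 0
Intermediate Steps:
a(f) = (-8 + f)*(-3 + f) (a(f) = (f - 3)*(f + (-3 - 1*5)) = (-3 + f)*(f + (-3 - 5)) = (-3 + f)*(f - 8) = (-3 + f)*(-8 + f) = (-8 + f)*(-3 + f))
K(s) = 0 (K(s) = -2 + ((24 + 3**2 - 11*3) + (s/s + s/s)) = -2 + ((24 + 9 - 33) + (1 + 1)) = -2 + (0 + 2) = -2 + 2 = 0)
K(-3)*(-13 - 1*(-4)) = 0*(-13 - 1*(-4)) = 0*(-13 + 4) = 0*(-9) = 0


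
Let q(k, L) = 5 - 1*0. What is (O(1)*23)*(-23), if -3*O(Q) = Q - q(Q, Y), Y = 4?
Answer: -2116/3 ≈ -705.33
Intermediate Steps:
q(k, L) = 5 (q(k, L) = 5 + 0 = 5)
O(Q) = 5/3 - Q/3 (O(Q) = -(Q - 1*5)/3 = -(Q - 5)/3 = -(-5 + Q)/3 = 5/3 - Q/3)
(O(1)*23)*(-23) = ((5/3 - ⅓*1)*23)*(-23) = ((5/3 - ⅓)*23)*(-23) = ((4/3)*23)*(-23) = (92/3)*(-23) = -2116/3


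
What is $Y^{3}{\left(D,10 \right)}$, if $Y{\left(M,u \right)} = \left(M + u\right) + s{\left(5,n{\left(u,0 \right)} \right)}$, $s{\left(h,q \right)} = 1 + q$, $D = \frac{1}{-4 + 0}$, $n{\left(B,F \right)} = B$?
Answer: $\frac{571787}{64} \approx 8934.2$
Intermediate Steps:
$D = - \frac{1}{4}$ ($D = \frac{1}{-4} = - \frac{1}{4} \approx -0.25$)
$Y{\left(M,u \right)} = 1 + M + 2 u$ ($Y{\left(M,u \right)} = \left(M + u\right) + \left(1 + u\right) = 1 + M + 2 u$)
$Y^{3}{\left(D,10 \right)} = \left(1 - \frac{1}{4} + 2 \cdot 10\right)^{3} = \left(1 - \frac{1}{4} + 20\right)^{3} = \left(\frac{83}{4}\right)^{3} = \frac{571787}{64}$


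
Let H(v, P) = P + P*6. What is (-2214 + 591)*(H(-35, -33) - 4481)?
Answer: 7647576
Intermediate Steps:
H(v, P) = 7*P (H(v, P) = P + 6*P = 7*P)
(-2214 + 591)*(H(-35, -33) - 4481) = (-2214 + 591)*(7*(-33) - 4481) = -1623*(-231 - 4481) = -1623*(-4712) = 7647576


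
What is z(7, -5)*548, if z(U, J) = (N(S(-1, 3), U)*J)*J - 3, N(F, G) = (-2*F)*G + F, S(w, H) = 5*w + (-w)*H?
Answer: 354556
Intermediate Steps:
S(w, H) = 5*w - H*w
N(F, G) = F - 2*F*G (N(F, G) = -2*F*G + F = F - 2*F*G)
z(U, J) = -3 + J²*(-2 + 4*U) (z(U, J) = (((-(5 - 1*3))*(1 - 2*U))*J)*J - 3 = (((-(5 - 3))*(1 - 2*U))*J)*J - 3 = (((-1*2)*(1 - 2*U))*J)*J - 3 = ((-2*(1 - 2*U))*J)*J - 3 = ((-2 + 4*U)*J)*J - 3 = (J*(-2 + 4*U))*J - 3 = J²*(-2 + 4*U) - 3 = -3 + J²*(-2 + 4*U))
z(7, -5)*548 = (-3 + (-5)²*(-2 + 4*7))*548 = (-3 + 25*(-2 + 28))*548 = (-3 + 25*26)*548 = (-3 + 650)*548 = 647*548 = 354556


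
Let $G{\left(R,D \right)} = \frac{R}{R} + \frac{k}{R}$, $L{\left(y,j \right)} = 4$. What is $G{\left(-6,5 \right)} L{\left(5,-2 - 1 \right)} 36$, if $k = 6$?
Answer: $0$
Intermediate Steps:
$G{\left(R,D \right)} = 1 + \frac{6}{R}$ ($G{\left(R,D \right)} = \frac{R}{R} + \frac{6}{R} = 1 + \frac{6}{R}$)
$G{\left(-6,5 \right)} L{\left(5,-2 - 1 \right)} 36 = \frac{6 - 6}{-6} \cdot 4 \cdot 36 = \left(- \frac{1}{6}\right) 0 \cdot 4 \cdot 36 = 0 \cdot 4 \cdot 36 = 0 \cdot 36 = 0$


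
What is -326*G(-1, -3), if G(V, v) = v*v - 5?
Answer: -1304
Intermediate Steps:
G(V, v) = -5 + v² (G(V, v) = v² - 5 = -5 + v²)
-326*G(-1, -3) = -326*(-5 + (-3)²) = -326*(-5 + 9) = -326*4 = -1304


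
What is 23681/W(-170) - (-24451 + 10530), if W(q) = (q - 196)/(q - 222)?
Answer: 7189019/183 ≈ 39284.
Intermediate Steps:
W(q) = (-196 + q)/(-222 + q)
23681/W(-170) - (-24451 + 10530) = 23681/(((-196 - 170)/(-222 - 170))) - (-24451 + 10530) = 23681/((-366/(-392))) - 1*(-13921) = 23681/((-1/392*(-366))) + 13921 = 23681/(183/196) + 13921 = 23681*(196/183) + 13921 = 4641476/183 + 13921 = 7189019/183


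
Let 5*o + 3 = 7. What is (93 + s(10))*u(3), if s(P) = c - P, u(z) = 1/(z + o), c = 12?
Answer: 25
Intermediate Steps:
o = ⅘ (o = -⅗ + (⅕)*7 = -⅗ + 7/5 = ⅘ ≈ 0.80000)
u(z) = 1/(⅘ + z) (u(z) = 1/(z + ⅘) = 1/(⅘ + z))
s(P) = 12 - P
(93 + s(10))*u(3) = (93 + (12 - 1*10))*(5/(4 + 5*3)) = (93 + (12 - 10))*(5/(4 + 15)) = (93 + 2)*(5/19) = 95*(5*(1/19)) = 95*(5/19) = 25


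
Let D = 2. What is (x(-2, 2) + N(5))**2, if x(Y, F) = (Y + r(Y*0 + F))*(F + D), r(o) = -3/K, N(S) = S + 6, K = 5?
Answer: 9/25 ≈ 0.36000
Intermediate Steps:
N(S) = 6 + S
r(o) = -3/5
x(Y, F) = (2 + F)*(-3/5 + Y) (x(Y, F) = (Y - 3/5)*(F + 2) = (-3/5 + Y)*(2 + F) = (2 + F)*(-3/5 + Y))
(x(-2, 2) + N(5))**2 = ((-6/5 + 2*(-2) - 3/5*2 + 2*(-2)) + (6 + 5))**2 = ((-6/5 - 4 - 6/5 - 4) + 11)**2 = (-52/5 + 11)**2 = (3/5)**2 = 9/25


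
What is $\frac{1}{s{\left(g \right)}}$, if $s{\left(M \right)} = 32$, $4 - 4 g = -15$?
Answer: $\frac{1}{32} \approx 0.03125$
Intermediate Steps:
$g = \frac{19}{4}$ ($g = 1 - - \frac{15}{4} = 1 + \frac{15}{4} = \frac{19}{4} \approx 4.75$)
$\frac{1}{s{\left(g \right)}} = \frac{1}{32}$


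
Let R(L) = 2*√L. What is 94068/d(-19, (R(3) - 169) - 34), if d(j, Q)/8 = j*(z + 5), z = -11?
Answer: 7839/76 ≈ 103.14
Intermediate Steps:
d(j, Q) = -48*j (d(j, Q) = 8*(j*(-11 + 5)) = 8*(j*(-6)) = 8*(-6*j) = -48*j)
94068/d(-19, (R(3) - 169) - 34) = 94068/((-48*(-19))) = 94068/912 = 94068*(1/912) = 7839/76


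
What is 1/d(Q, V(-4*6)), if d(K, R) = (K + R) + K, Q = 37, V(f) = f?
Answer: 1/50 ≈ 0.020000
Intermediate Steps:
d(K, R) = R + 2*K
1/d(Q, V(-4*6)) = 1/(-4*6 + 2*37) = 1/(-24 + 74) = 1/50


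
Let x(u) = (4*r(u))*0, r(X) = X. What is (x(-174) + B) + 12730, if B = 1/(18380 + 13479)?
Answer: 405565071/31859 ≈ 12730.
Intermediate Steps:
x(u) = 0 (x(u) = (4*u)*0 = 0)
B = 1/31859 ≈ 3.1388e-5
(x(-174) + B) + 12730 = (0 + 1/31859) + 12730 = 1/31859 + 12730 = 405565071/31859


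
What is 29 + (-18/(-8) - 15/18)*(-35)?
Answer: -247/12 ≈ -20.583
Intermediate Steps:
29 + (-18/(-8) - 15/18)*(-35) = 29 + (-18*(-⅛) - 15*1/18)*(-35) = 29 + (9/4 - ⅚)*(-35) = 29 + (17/12)*(-35) = 29 - 595/12 = -247/12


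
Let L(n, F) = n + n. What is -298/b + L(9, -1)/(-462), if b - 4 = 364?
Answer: -12025/14168 ≈ -0.84874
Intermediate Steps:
b = 368 (b = 4 + 364 = 368)
L(n, F) = 2*n
-298/b + L(9, -1)/(-462) = -298/368 + (2*9)/(-462) = -298*1/368 + 18*(-1/462) = -149/184 - 3/77 = -12025/14168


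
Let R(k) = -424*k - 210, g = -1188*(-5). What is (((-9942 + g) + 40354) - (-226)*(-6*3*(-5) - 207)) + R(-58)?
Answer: 34292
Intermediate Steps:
g = 5940
R(k) = -210 - 424*k
(((-9942 + g) + 40354) - (-226)*(-6*3*(-5) - 207)) + R(-58) = (((-9942 + 5940) + 40354) - (-226)*(-6*3*(-5) - 207)) + (-210 - 424*(-58)) = ((-4002 + 40354) - (-226)*(-18*(-5) - 207)) + (-210 + 24592) = (36352 - (-226)*(90 - 207)) + 24382 = (36352 - (-226)*(-117)) + 24382 = (36352 - 1*26442) + 24382 = (36352 - 26442) + 24382 = 9910 + 24382 = 34292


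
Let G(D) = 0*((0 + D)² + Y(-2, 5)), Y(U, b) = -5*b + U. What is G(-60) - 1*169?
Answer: -169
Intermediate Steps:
Y(U, b) = U - 5*b
G(D) = 0 (G(D) = 0*((0 + D)² + (-2 - 5*5)) = 0*(D² + (-2 - 25)) = 0*(D² - 27) = 0*(-27 + D²) = 0)
G(-60) - 1*169 = 0 - 1*169 = 0 - 169 = -169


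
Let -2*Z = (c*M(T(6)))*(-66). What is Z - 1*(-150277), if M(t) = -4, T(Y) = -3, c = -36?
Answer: 155029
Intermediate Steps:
Z = 4752 (Z = -(-36*(-4))*(-66)/2 = -72*(-66) = -½*(-9504) = 4752)
Z - 1*(-150277) = 4752 - 1*(-150277) = 4752 + 150277 = 155029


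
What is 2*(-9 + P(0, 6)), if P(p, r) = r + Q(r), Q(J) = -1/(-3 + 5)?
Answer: -7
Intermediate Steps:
Q(J) = -1/2
P(p, r) = -1/2 + r (P(p, r) = r - 1/2 = -1/2 + r)
2*(-9 + P(0, 6)) = 2*(-9 + (-1/2 + 6)) = 2*(-9 + 11/2) = 2*(-7/2) = -7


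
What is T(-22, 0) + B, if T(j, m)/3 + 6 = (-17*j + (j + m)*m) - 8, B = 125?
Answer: 1205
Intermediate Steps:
T(j, m) = -42 - 51*j + 3*m*(j + m) (T(j, m) = -18 + 3*((-17*j + (j + m)*m) - 8) = -18 + 3*((-17*j + m*(j + m)) - 8) = -18 + 3*(-8 - 17*j + m*(j + m)) = -18 + (-24 - 51*j + 3*m*(j + m)) = -42 - 51*j + 3*m*(j + m))
T(-22, 0) + B = (-42 - 51*(-22) + 3*0² + 3*(-22)*0) + 125 = (-42 + 1122 + 3*0 + 0) + 125 = (-42 + 1122 + 0 + 0) + 125 = 1080 + 125 = 1205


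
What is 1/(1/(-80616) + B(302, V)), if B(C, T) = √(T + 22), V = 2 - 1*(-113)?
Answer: 80616/890354705471 + 6498939456*√137/890354705471 ≈ 0.085436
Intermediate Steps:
V = 115 (V = 2 + 113 = 115)
B(C, T) = √(22 + T)
1/(1/(-80616) + B(302, V)) = 1/(1/(-80616) + √(22 + 115)) = 1/(-1/80616 + √137)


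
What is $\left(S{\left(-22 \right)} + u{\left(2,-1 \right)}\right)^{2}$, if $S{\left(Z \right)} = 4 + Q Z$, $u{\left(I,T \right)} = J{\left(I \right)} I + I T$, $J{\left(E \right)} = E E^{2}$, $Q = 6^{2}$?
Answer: $599076$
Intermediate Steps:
$Q = 36$
$J{\left(E \right)} = E^{3}$
$u{\left(I,T \right)} = I^{4} + I T$ ($u{\left(I,T \right)} = I^{3} I + I T = I^{4} + I T$)
$S{\left(Z \right)} = 4 + 36 Z$
$\left(S{\left(-22 \right)} + u{\left(2,-1 \right)}\right)^{2} = \left(\left(4 + 36 \left(-22\right)\right) + 2 \left(-1 + 2^{3}\right)\right)^{2} = \left(\left(4 - 792\right) + 2 \left(-1 + 8\right)\right)^{2} = \left(-788 + 2 \cdot 7\right)^{2} = \left(-788 + 14\right)^{2} = \left(-774\right)^{2} = 599076$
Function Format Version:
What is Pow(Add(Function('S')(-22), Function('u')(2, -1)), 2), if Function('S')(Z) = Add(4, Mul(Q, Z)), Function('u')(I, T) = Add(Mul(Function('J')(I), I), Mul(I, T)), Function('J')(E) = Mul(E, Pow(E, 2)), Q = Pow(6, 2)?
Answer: 599076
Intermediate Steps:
Q = 36
Function('J')(E) = Pow(E, 3)
Function('u')(I, T) = Add(Pow(I, 4), Mul(I, T)) (Function('u')(I, T) = Add(Mul(Pow(I, 3), I), Mul(I, T)) = Add(Pow(I, 4), Mul(I, T)))
Function('S')(Z) = Add(4, Mul(36, Z))
Pow(Add(Function('S')(-22), Function('u')(2, -1)), 2) = Pow(Add(Add(4, Mul(36, -22)), Mul(2, Add(-1, Pow(2, 3)))), 2) = Pow(Add(Add(4, -792), Mul(2, Add(-1, 8))), 2) = Pow(Add(-788, Mul(2, 7)), 2) = Pow(Add(-788, 14), 2) = Pow(-774, 2) = 599076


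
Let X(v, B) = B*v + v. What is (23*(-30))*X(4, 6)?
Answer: -19320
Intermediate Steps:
X(v, B) = v + B*v
(23*(-30))*X(4, 6) = (23*(-30))*(4*(1 + 6)) = -2760*7 = -690*28 = -19320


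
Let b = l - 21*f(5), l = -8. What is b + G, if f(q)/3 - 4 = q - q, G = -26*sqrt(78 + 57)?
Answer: -260 - 78*sqrt(15) ≈ -562.09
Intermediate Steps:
G = -78*sqrt(15) ≈ -302.09
f(q) = 12 (f(q) = 12 + 3*(q - q) = 12 + 3*0 = 12 + 0 = 12)
b = -260 (b = -8 - 21*12 = -8 - 252 = -260)
b + G = -260 - 78*sqrt(15)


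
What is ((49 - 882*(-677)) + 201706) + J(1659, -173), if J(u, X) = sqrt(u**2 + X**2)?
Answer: 798869 + sqrt(2782210) ≈ 8.0054e+5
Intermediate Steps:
J(u, X) = sqrt(X**2 + u**2)
((49 - 882*(-677)) + 201706) + J(1659, -173) = ((49 - 882*(-677)) + 201706) + sqrt((-173)**2 + 1659**2) = ((49 + 597114) + 201706) + sqrt(29929 + 2752281) = (597163 + 201706) + sqrt(2782210) = 798869 + sqrt(2782210)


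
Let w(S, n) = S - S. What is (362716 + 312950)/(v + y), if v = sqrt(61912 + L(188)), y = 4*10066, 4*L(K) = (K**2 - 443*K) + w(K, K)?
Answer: 3022779536/180126641 - 75074*sqrt(49927)/180126641 ≈ 16.688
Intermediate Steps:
w(S, n) = 0
L(K) = -443*K/4 + K**2/4 (L(K) = ((K**2 - 443*K) + 0)/4 = (K**2 - 443*K)/4 = -443*K/4 + K**2/4)
y = 40264
v = sqrt(49927) (v = sqrt(61912 + (1/4)*188*(-443 + 188)) = sqrt(61912 + (1/4)*188*(-255)) = sqrt(61912 - 11985) = sqrt(49927) ≈ 223.44)
(362716 + 312950)/(v + y) = (362716 + 312950)/(sqrt(49927) + 40264) = 675666/(40264 + sqrt(49927))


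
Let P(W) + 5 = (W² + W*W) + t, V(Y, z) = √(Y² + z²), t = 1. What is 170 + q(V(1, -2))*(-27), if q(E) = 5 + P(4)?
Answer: -721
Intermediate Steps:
P(W) = -4 + 2*W² (P(W) = -5 + ((W² + W*W) + 1) = -5 + ((W² + W²) + 1) = -5 + (2*W² + 1) = -5 + (1 + 2*W²) = -4 + 2*W²)
q(E) = 33 (q(E) = 5 + (-4 + 2*4²) = 5 + (-4 + 2*16) = 5 + (-4 + 32) = 5 + 28 = 33)
170 + q(V(1, -2))*(-27) = 170 + 33*(-27) = 170 - 891 = -721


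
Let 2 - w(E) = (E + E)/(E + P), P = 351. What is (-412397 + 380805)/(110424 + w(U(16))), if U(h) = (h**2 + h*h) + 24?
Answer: -14011052/48973395 ≈ -0.28610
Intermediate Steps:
U(h) = 24 + 2*h**2 (U(h) = (h**2 + h**2) + 24 = 2*h**2 + 24 = 24 + 2*h**2)
w(E) = 2 - 2*E/(351 + E) (w(E) = 2 - (E + E)/(E + 351) = 2 - 2*E/(351 + E))
(-412397 + 380805)/(110424 + w(U(16))) = (-412397 + 380805)/(110424 + 702/(351 + (24 + 2*16**2))) = -31592/(110424 + 702/(351 + (24 + 2*256))) = -31592/(110424 + 702/(351 + (24 + 512))) = -31592/(110424 + 702/(351 + 536)) = -31592/(110424 + 702/887) = -31592/97946790/887 = -31592*887/97946790 = -14011052/48973395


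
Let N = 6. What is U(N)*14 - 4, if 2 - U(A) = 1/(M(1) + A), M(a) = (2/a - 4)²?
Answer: 113/5 ≈ 22.600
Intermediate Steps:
M(a) = (-4 + 2/a)²
U(A) = 2 - 1/(4 + A) (U(A) = 2 - 1/(4*(-1 + 2*1)²/1² + A) = 2 - 1/(4*1*(-1 + 2)² + A) = 2 - 1/(4*1*1² + A) = 2 - 1/(4*1*1 + A) = 2 - 1/(4 + A))
U(N)*14 - 4 = ((7 + 2*6)/(4 + 6))*14 - 4 = ((7 + 12)/10)*14 - 4 = ((⅒)*19)*14 - 4 = (19/10)*14 - 4 = 133/5 - 4 = 113/5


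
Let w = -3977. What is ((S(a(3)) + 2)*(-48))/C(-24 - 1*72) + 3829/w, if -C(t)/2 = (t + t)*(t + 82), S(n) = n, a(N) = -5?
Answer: -440779/445424 ≈ -0.98957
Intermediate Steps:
C(t) = -4*t*(82 + t) (C(t) = -2*(t + t)*(t + 82) = -2*2*t*(82 + t) = -4*t*(82 + t))
((S(a(3)) + 2)*(-48))/C(-24 - 1*72) + 3829/w = ((-5 + 2)*(-48))/((-4*(-24 - 1*72)*(82 + (-24 - 1*72)))) + 3829/(-3977) = (-3*(-48))/((-4*(-24 - 72)*(82 + (-24 - 72)))) + 3829*(-1/3977) = 144/((-4*(-96)*(82 - 96))) - 3829/3977 = 144/((-4*(-96)*(-14))) - 3829/3977 = 144/(-5376) - 3829/3977 = 144*(-1/5376) - 3829/3977 = -3/112 - 3829/3977 = -440779/445424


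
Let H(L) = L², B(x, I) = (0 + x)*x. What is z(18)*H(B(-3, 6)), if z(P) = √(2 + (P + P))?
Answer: 81*√38 ≈ 499.32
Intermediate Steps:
B(x, I) = x² (B(x, I) = x*x = x²)
z(P) = √(2 + 2*P)
z(18)*H(B(-3, 6)) = √(2 + 2*18)*((-3)²)² = √(2 + 36)*9² = √38*81 = 81*√38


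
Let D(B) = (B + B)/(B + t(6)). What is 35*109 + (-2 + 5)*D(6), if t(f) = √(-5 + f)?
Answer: 26741/7 ≈ 3820.1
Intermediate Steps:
D(B) = 2*B/(1 + B) (D(B) = (B + B)/(B + √(-5 + 6)) = (2*B)/(B + √1) = (2*B)/(B + 1) = (2*B)/(1 + B) = 2*B/(1 + B))
35*109 + (-2 + 5)*D(6) = 35*109 + (-2 + 5)*(2*6/(1 + 6)) = 3815 + 3*(2*6/7) = 3815 + 3*(2*6*(⅐)) = 3815 + 3*(12/7) = 3815 + 36/7 = 26741/7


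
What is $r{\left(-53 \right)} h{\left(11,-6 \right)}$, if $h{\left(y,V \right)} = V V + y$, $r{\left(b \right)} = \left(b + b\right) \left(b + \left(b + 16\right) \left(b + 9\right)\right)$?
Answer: $-7846650$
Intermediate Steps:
$r{\left(b \right)} = 2 b \left(b + \left(9 + b\right) \left(16 + b\right)\right)$ ($r{\left(b \right)} = 2 b \left(b + \left(16 + b\right) \left(9 + b\right)\right) = 2 b \left(b + \left(9 + b\right) \left(16 + b\right)\right)$)
$h{\left(y,V \right)} = y + V^{2}$ ($h{\left(y,V \right)} = V^{2} + y = y + V^{2}$)
$r{\left(-53 \right)} h{\left(11,-6 \right)} = 2 \left(-53\right) \left(144 + \left(-53\right)^{2} + 26 \left(-53\right)\right) \left(11 + \left(-6\right)^{2}\right) = 2 \left(-53\right) \left(144 + 2809 - 1378\right) \left(11 + 36\right) = 2 \left(-53\right) 1575 \cdot 47 = \left(-166950\right) 47 = -7846650$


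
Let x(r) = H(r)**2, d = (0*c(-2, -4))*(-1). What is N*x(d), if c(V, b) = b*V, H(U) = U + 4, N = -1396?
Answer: -22336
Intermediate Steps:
H(U) = 4 + U
c(V, b) = V*b
d = 0 (d = (0*(-2*(-4)))*(-1) = (0*8)*(-1) = 0*(-1) = 0)
x(r) = (4 + r)**2
N*x(d) = -1396*(4 + 0)**2 = -1396*4**2 = -1396*16 = -22336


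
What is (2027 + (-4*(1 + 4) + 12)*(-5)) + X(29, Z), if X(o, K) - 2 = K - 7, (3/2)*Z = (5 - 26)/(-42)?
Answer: 6187/3 ≈ 2062.3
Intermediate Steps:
Z = ⅓ (Z = 2*((5 - 26)/(-42))/3 = 2*(-21*(-1/42))/3 = (⅔)*(½) = ⅓ ≈ 0.33333)
X(o, K) = -5 + K (X(o, K) = 2 + (K - 7) = 2 + (-7 + K) = -5 + K)
(2027 + (-4*(1 + 4) + 12)*(-5)) + X(29, Z) = (2027 + (-4*(1 + 4) + 12)*(-5)) + (-5 + ⅓) = (2027 + (-4*5 + 12)*(-5)) - 14/3 = (2027 + (-20 + 12)*(-5)) - 14/3 = (2027 - 8*(-5)) - 14/3 = (2027 + 40) - 14/3 = 2067 - 14/3 = 6187/3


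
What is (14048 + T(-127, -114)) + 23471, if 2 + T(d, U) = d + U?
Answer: 37276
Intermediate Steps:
T(d, U) = -2 + U + d (T(d, U) = -2 + (d + U) = -2 + (U + d) = -2 + U + d)
(14048 + T(-127, -114)) + 23471 = (14048 + (-2 - 114 - 127)) + 23471 = (14048 - 243) + 23471 = 13805 + 23471 = 37276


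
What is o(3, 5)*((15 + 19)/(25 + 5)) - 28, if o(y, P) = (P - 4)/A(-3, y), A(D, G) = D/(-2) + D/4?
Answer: -1192/45 ≈ -26.489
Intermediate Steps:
A(D, G) = -D/4 (A(D, G) = D*(-½) + D*(¼) = -D/2 + D/4 = -D/4)
o(y, P) = -16/3 + 4*P/3 (o(y, P) = (P - 4)/((-¼*(-3))) = (-4 + P)/(¾) = (-4 + P)*(4/3) = -16/3 + 4*P/3)
o(3, 5)*((15 + 19)/(25 + 5)) - 28 = (-16/3 + (4/3)*5)*((15 + 19)/(25 + 5)) - 28 = (-16/3 + 20/3)*(34/30) - 28 = 4*(34*(1/30))/3 - 28 = (4/3)*(17/15) - 28 = 68/45 - 28 = -1192/45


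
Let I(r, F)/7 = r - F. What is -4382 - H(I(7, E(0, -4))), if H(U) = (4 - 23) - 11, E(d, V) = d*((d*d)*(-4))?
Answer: -4352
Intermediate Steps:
E(d, V) = -4*d³ (E(d, V) = d*(d²*(-4)) = d*(-4*d²) = -4*d³)
I(r, F) = -7*F + 7*r (I(r, F) = 7*(r - F) = -7*F + 7*r)
H(U) = -30 (H(U) = -19 - 11 = -30)
-4382 - H(I(7, E(0, -4))) = -4382 - 1*(-30) = -4382 + 30 = -4352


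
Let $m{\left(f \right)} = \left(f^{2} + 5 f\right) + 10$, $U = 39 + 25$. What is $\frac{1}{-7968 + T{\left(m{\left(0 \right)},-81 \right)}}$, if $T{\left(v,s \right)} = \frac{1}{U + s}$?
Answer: $- \frac{17}{135457} \approx -0.0001255$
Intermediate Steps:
$U = 64$
$m{\left(f \right)} = 10 + f^{2} + 5 f$
$T{\left(v,s \right)} = \frac{1}{64 + s}$
$\frac{1}{-7968 + T{\left(m{\left(0 \right)},-81 \right)}} = \frac{1}{-7968 + \frac{1}{64 - 81}} = \frac{1}{-7968 + \frac{1}{-17}} = \frac{1}{-7968 - \frac{1}{17}} = \frac{1}{- \frac{135457}{17}} = - \frac{17}{135457}$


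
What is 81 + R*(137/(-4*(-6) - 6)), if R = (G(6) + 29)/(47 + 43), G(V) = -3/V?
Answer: 90083/1080 ≈ 83.410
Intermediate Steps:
R = 19/60 (R = (-3/6 + 29)/(47 + 43) = (-3*⅙ + 29)/90 = (-½ + 29)*(1/90) = (57/2)*(1/90) = 19/60 ≈ 0.31667)
81 + R*(137/(-4*(-6) - 6)) = 81 + 19*(137/(-4*(-6) - 6))/60 = 81 + 19*(137/(24 - 6))/60 = 81 + 19*(137/18)/60 = 81 + 19*(137*(1/18))/60 = 81 + (19/60)*(137/18) = 81 + 2603/1080 = 90083/1080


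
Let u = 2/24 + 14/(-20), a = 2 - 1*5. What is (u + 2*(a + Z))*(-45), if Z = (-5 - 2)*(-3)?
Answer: -6369/4 ≈ -1592.3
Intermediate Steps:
a = -3 (a = 2 - 5 = -3)
Z = 21 (Z = -7*(-3) = 21)
u = -37/60 (u = 2*(1/24) + 14*(-1/20) = 1/12 - 7/10 = -37/60 ≈ -0.61667)
(u + 2*(a + Z))*(-45) = (-37/60 + 2*(-3 + 21))*(-45) = (-37/60 + 2*18)*(-45) = (-37/60 + 36)*(-45) = (2123/60)*(-45) = -6369/4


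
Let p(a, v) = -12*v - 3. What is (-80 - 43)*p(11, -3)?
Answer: -4059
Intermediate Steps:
p(a, v) = -3 - 12*v
(-80 - 43)*p(11, -3) = (-80 - 43)*(-3 - 12*(-3)) = -123*(-3 + 36) = -123*33 = -4059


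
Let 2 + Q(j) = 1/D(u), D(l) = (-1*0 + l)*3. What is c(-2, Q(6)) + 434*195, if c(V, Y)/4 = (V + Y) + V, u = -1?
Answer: 253814/3 ≈ 84605.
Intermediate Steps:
D(l) = 3*l (D(l) = (0 + l)*3 = l*3 = 3*l)
Q(j) = -7/3 (Q(j) = -2 + 1/(3*(-1)) = -2 + 1/(-3) = -2 - ⅓ = -7/3)
c(V, Y) = 4*Y + 8*V (c(V, Y) = 4*((V + Y) + V) = 4*(Y + 2*V) = 4*Y + 8*V)
c(-2, Q(6)) + 434*195 = (4*(-7/3) + 8*(-2)) + 434*195 = (-28/3 - 16) + 84630 = -76/3 + 84630 = 253814/3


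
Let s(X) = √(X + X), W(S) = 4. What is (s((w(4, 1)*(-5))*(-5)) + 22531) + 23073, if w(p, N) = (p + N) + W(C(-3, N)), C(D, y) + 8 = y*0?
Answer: 45604 + 15*√2 ≈ 45625.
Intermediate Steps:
C(D, y) = -8 (C(D, y) = -8 + y*0 = -8 + 0 = -8)
w(p, N) = 4 + N + p (w(p, N) = (p + N) + 4 = (N + p) + 4 = 4 + N + p)
s(X) = √2*√X (s(X) = √(2*X) = √2*√X)
(s((w(4, 1)*(-5))*(-5)) + 22531) + 23073 = (√2*√(((4 + 1 + 4)*(-5))*(-5)) + 22531) + 23073 = (√2*√((9*(-5))*(-5)) + 22531) + 23073 = (√2*√(-45*(-5)) + 22531) + 23073 = (√2*√225 + 22531) + 23073 = (√2*15 + 22531) + 23073 = (15*√2 + 22531) + 23073 = (22531 + 15*√2) + 23073 = 45604 + 15*√2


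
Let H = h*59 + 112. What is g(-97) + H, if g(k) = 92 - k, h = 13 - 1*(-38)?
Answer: 3310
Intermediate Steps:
h = 51 (h = 13 + 38 = 51)
H = 3121 (H = 51*59 + 112 = 3009 + 112 = 3121)
g(-97) + H = (92 - 1*(-97)) + 3121 = (92 + 97) + 3121 = 189 + 3121 = 3310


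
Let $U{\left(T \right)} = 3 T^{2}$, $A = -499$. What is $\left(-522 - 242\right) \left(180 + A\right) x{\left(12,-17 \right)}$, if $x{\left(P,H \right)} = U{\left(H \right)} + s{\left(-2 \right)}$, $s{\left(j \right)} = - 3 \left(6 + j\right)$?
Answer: $208377180$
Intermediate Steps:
$s{\left(j \right)} = -18 - 3 j$
$x{\left(P,H \right)} = -12 + 3 H^{2}$ ($x{\left(P,H \right)} = 3 H^{2} - 12 = -12 + 3 H^{2}$)
$\left(-522 - 242\right) \left(180 + A\right) x{\left(12,-17 \right)} = \left(-522 - 242\right) \left(180 - 499\right) \left(-12 + 3 \left(-17\right)^{2}\right) = \left(-764\right) \left(-319\right) \left(-12 + 3 \cdot 289\right) = 243716 \left(-12 + 867\right) = 243716 \cdot 855 = 208377180$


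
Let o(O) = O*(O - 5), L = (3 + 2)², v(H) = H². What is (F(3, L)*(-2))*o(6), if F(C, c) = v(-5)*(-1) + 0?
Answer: 300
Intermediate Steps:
L = 25 (L = 5² = 25)
F(C, c) = -25 (F(C, c) = (-5)²*(-1) + 0 = 25*(-1) + 0 = -25 + 0 = -25)
o(O) = O*(-5 + O)
(F(3, L)*(-2))*o(6) = (-25*(-2))*(6*(-5 + 6)) = 50*(6*1) = 50*6 = 300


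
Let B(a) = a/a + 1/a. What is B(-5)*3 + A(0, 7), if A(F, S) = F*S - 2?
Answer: 2/5 ≈ 0.40000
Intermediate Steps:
A(F, S) = -2 + F*S
B(a) = 1 + 1/a
B(-5)*3 + A(0, 7) = ((1 - 5)/(-5))*3 + (-2 + 0*7) = -1/5*(-4)*3 + (-2 + 0) = (4/5)*3 - 2 = 12/5 - 2 = 2/5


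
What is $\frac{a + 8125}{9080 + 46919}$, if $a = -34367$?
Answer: $- \frac{26242}{55999} \approx -0.46862$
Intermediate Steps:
$\frac{a + 8125}{9080 + 46919} = \frac{-34367 + 8125}{9080 + 46919} = - \frac{26242}{55999}$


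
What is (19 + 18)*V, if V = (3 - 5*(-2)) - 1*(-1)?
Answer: 518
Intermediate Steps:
V = 14 (V = (3 + 10) + 1 = 13 + 1 = 14)
(19 + 18)*V = (19 + 18)*14 = 37*14 = 518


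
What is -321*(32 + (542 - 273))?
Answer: -96621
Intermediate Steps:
-321*(32 + (542 - 273)) = -321*(32 + 269) = -321*301 = -96621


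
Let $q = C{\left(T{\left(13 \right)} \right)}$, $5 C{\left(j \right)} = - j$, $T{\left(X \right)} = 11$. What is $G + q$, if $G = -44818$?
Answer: $- \frac{224101}{5} \approx -44820.0$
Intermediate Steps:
$C{\left(j \right)} = - \frac{j}{5}$ ($C{\left(j \right)} = \frac{\left(-1\right) j}{5} = - \frac{j}{5}$)
$q = - \frac{11}{5}$ ($q = \left(- \frac{1}{5}\right) 11 = - \frac{11}{5} \approx -2.2$)
$G + q = -44818 - \frac{11}{5} = - \frac{224101}{5}$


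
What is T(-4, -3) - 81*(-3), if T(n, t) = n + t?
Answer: 236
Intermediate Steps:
T(-4, -3) - 81*(-3) = (-4 - 3) - 81*(-3) = -7 + 243 = 236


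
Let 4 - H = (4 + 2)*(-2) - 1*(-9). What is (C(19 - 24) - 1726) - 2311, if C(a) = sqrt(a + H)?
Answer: -4037 + sqrt(2) ≈ -4035.6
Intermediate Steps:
H = 7 (H = 4 - ((4 + 2)*(-2) - 1*(-9)) = 4 - (6*(-2) + 9) = 4 - (-12 + 9) = 4 - 1*(-3) = 4 + 3 = 7)
C(a) = sqrt(7 + a) (C(a) = sqrt(a + 7) = sqrt(7 + a))
(C(19 - 24) - 1726) - 2311 = (sqrt(7 + (19 - 24)) - 1726) - 2311 = (sqrt(7 - 5) - 1726) - 2311 = (sqrt(2) - 1726) - 2311 = (-1726 + sqrt(2)) - 2311 = -4037 + sqrt(2)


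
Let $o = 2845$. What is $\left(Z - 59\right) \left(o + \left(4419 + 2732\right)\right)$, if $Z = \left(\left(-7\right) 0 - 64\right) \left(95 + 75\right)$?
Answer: $-109346244$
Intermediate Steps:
$Z = -10880$ ($Z = \left(0 - 64\right) 170 = \left(-64\right) 170 = -10880$)
$\left(Z - 59\right) \left(o + \left(4419 + 2732\right)\right) = \left(-10880 - 59\right) \left(2845 + \left(4419 + 2732\right)\right) = \left(-10880 - 59\right) \left(2845 + 7151\right) = \left(-10939\right) 9996 = -109346244$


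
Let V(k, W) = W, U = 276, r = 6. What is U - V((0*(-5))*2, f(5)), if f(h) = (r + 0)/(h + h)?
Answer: 1377/5 ≈ 275.40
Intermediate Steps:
f(h) = 3/h (f(h) = (6 + 0)/(h + h) = 6/((2*h)) = 6*(1/(2*h)) = 3/h)
U - V((0*(-5))*2, f(5)) = 276 - 3/5 = 276 - 1*⅗ = 276 - ⅗ = 1377/5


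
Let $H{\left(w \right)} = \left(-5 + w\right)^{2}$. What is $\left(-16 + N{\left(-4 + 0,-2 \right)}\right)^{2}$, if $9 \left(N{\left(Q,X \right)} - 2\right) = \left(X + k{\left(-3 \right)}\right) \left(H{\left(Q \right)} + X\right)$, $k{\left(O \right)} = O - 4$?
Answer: $8649$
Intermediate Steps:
$k{\left(O \right)} = -4 + O$ ($k{\left(O \right)} = O - 4 = -4 + O$)
$N{\left(Q,X \right)} = 2 + \frac{\left(-7 + X\right) \left(X + \left(-5 + Q\right)^{2}\right)}{9}$ ($N{\left(Q,X \right)} = 2 + \frac{\left(X - 7\right) \left(\left(-5 + Q\right)^{2} + X\right)}{9} = 2 + \frac{\left(X - 7\right) \left(X + \left(-5 + Q\right)^{2}\right)}{9} = 2 + \frac{\left(-7 + X\right) \left(X + \left(-5 + Q\right)^{2}\right)}{9}$)
$\left(-16 + N{\left(-4 + 0,-2 \right)}\right)^{2} = \left(-16 + \left(2 - - \frac{14}{9} - \frac{7 \left(-5 + \left(-4 + 0\right)\right)^{2}}{9} + \frac{\left(-2\right)^{2}}{9} + \frac{1}{9} \left(-2\right) \left(-5 + \left(-4 + 0\right)\right)^{2}\right)\right)^{2} = \left(-16 + \left(2 + \frac{14}{9} - \frac{7 \left(-5 - 4\right)^{2}}{9} + \frac{1}{9} \cdot 4 + \frac{1}{9} \left(-2\right) \left(-5 - 4\right)^{2}\right)\right)^{2} = \left(-16 + \left(2 + \frac{14}{9} - \frac{7 \left(-9\right)^{2}}{9} + \frac{4}{9} + \frac{1}{9} \left(-2\right) \left(-9\right)^{2}\right)\right)^{2} = \left(-16 + \left(2 + \frac{14}{9} - 63 + \frac{4}{9} + \frac{1}{9} \left(-2\right) 81\right)\right)^{2} = \left(-16 + \left(2 + \frac{14}{9} - 63 + \frac{4}{9} - 18\right)\right)^{2} = \left(-16 - 77\right)^{2} = \left(-93\right)^{2} = 8649$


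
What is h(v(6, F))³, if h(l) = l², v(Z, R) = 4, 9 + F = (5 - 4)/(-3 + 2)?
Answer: 4096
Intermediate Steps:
F = -10 (F = -9 + (5 - 4)/(-3 + 2) = -9 + 1/(-1) = -9 + 1*(-1) = -9 - 1 = -10)
h(v(6, F))³ = (4²)³ = 16³ = 4096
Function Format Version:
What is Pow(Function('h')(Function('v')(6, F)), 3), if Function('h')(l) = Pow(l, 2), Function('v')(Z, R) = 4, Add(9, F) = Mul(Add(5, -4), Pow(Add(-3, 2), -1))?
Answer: 4096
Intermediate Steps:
F = -10 (F = Add(-9, Mul(Add(5, -4), Pow(Add(-3, 2), -1))) = Add(-9, Mul(1, Pow(-1, -1))) = Add(-9, Mul(1, -1)) = Add(-9, -1) = -10)
Pow(Function('h')(Function('v')(6, F)), 3) = Pow(Pow(4, 2), 3) = Pow(16, 3) = 4096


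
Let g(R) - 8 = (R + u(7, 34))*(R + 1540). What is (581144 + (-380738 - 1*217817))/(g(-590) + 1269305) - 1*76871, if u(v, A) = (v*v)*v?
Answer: -79535596884/1034663 ≈ -76871.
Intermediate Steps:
u(v, A) = v³ (u(v, A) = v²*v = v³)
g(R) = 8 + (343 + R)*(1540 + R) (g(R) = 8 + (R + 7³)*(R + 1540) = 8 + (R + 343)*(1540 + R) = 8 + (343 + R)*(1540 + R))
(581144 + (-380738 - 1*217817))/(g(-590) + 1269305) - 1*76871 = (581144 + (-380738 - 1*217817))/((528228 + (-590)² + 1883*(-590)) + 1269305) - 1*76871 = (581144 + (-380738 - 217817))/((528228 + 348100 - 1110970) + 1269305) - 76871 = (581144 - 598555)/(-234642 + 1269305) - 76871 = -17411/1034663 - 76871 = -79535596884/1034663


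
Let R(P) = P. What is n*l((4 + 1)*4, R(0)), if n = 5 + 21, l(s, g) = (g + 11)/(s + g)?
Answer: 143/10 ≈ 14.300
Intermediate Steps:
l(s, g) = (11 + g)/(g + s)
n = 26
n*l((4 + 1)*4, R(0)) = 26*((11 + 0)/(0 + (4 + 1)*4)) = 26*(11/(0 + 5*4)) = 26*(11/(0 + 20)) = 26*(11/20) = 143/10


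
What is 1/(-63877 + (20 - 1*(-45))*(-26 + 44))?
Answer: -1/62707 ≈ -1.5947e-5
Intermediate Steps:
1/(-63877 + (20 - 1*(-45))*(-26 + 44)) = 1/(-63877 + (20 + 45)*18) = 1/(-63877 + 65*18) = 1/(-63877 + 1170) = 1/(-62707) = -1/62707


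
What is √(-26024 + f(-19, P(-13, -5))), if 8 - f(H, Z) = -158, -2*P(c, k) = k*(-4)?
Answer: I*√25858 ≈ 160.8*I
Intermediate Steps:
P(c, k) = 2*k (P(c, k) = -k*(-4)/2 = -(-2)*k = 2*k)
f(H, Z) = 166 (f(H, Z) = 8 - 1*(-158) = 8 + 158 = 166)
√(-26024 + f(-19, P(-13, -5))) = √(-26024 + 166) = √(-25858) = I*√25858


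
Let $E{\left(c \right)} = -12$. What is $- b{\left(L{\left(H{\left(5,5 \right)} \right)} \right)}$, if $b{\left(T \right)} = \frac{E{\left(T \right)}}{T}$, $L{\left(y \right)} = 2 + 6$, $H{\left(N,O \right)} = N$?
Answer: $\frac{3}{2} \approx 1.5$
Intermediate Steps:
$L{\left(y \right)} = 8$
$b{\left(T \right)} = - \frac{12}{T}$
$- b{\left(L{\left(H{\left(5,5 \right)} \right)} \right)} = - \frac{-12}{8} = \left(-1\right) \left(- \frac{3}{2}\right) = \frac{3}{2}$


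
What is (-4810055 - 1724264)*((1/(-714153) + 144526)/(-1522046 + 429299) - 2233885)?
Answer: 1035569790648040873921348/70944413481 ≈ 1.4597e+13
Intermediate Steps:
(-4810055 - 1724264)*((1/(-714153) + 144526)/(-1522046 + 429299) - 2233885) = -6534319*((-1/714153 + 144526)/(-1092747) - 2233885) = -6534319*((103213676477/714153)*(-1/1092747) - 2233885) = -6534319*(-103213676477/780388548291 - 2233885) = -6534319*(-1743298375412717012/780388548291) = 1035569790648040873921348/70944413481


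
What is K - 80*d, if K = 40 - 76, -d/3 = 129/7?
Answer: 30708/7 ≈ 4386.9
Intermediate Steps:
d = -387/7 ≈ -55.286
K = -36
K - 80*d = -36 - 80*(-387/7) = -36 + 30960/7 = 30708/7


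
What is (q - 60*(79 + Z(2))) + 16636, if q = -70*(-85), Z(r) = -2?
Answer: 17966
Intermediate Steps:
q = 5950
(q - 60*(79 + Z(2))) + 16636 = (5950 - 60*(79 - 2)) + 16636 = (5950 - 60*77) + 16636 = (5950 - 4620) + 16636 = 1330 + 16636 = 17966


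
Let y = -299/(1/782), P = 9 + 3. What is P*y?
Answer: -2805816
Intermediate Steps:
P = 12
y = -233818 (y = -299/1/782 = -299*782 = -233818)
P*y = 12*(-233818) = -2805816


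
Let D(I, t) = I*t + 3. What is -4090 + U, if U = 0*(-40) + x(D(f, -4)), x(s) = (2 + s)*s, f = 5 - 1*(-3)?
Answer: -3307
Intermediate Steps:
f = 8 (f = 5 + 3 = 8)
D(I, t) = 3 + I*t
x(s) = s*(2 + s)
U = 783 (U = 0*(-40) + (3 + 8*(-4))*(2 + (3 + 8*(-4))) = 0 + (3 - 32)*(2 + (3 - 32)) = 0 - 29*(2 - 29) = 0 - 29*(-27) = 0 + 783 = 783)
-4090 + U = -4090 + 783 = -3307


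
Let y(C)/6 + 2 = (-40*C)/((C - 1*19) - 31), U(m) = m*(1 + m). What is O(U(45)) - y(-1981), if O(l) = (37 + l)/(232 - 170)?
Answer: 11755887/41974 ≈ 280.08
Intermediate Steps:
O(l) = 37/62 + l/62 (O(l) = (37 + l)/62 = (37 + l)*(1/62) = 37/62 + l/62)
y(C) = -12 - 240*C/(-50 + C) (y(C) = -12 + 6*((-40*C)/((C - 1*19) - 31)) = -12 + 6*((-40*C)/((C - 19) - 31)) = -12 + 6*((-40*C)/((-19 + C) - 31)) = -12 + 6*((-40*C)/(-50 + C)) = -12 + 6*(-40*C/(-50 + C)) = -12 - 240*C/(-50 + C))
O(U(45)) - y(-1981) = (37/62 + (45*(1 + 45))/62) - 12*(50 - 21*(-1981))/(-50 - 1981) = (37/62 + (45*46)/62) - 12*(50 + 41601)/(-2031) = (37/62 + (1/62)*2070) - 12*(-1)*41651/2031 = (37/62 + 1035/31) - 1*(-166604/677) = 2107/62 + 166604/677 = 11755887/41974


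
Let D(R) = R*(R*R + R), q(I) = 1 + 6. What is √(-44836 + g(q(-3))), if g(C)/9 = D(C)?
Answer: 2*I*√10327 ≈ 203.24*I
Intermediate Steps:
q(I) = 7
D(R) = R*(R + R²) (D(R) = R*(R² + R) = R*(R + R²))
g(C) = 9*C²*(1 + C) (g(C) = 9*(C²*(1 + C)) = 9*C²*(1 + C))
√(-44836 + g(q(-3))) = √(-44836 + 9*7²*(1 + 7)) = √(-44836 + 9*49*8) = √(-44836 + 3528) = √(-41308) = 2*I*√10327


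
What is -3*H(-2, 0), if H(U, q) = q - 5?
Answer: 15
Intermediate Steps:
H(U, q) = -5 + q
-3*H(-2, 0) = -3*(-5 + 0) = -3*(-5) = 15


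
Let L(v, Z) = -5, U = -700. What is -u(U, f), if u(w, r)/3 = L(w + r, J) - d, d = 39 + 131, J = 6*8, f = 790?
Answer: 525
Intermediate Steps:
J = 48
d = 170
u(w, r) = -525 (u(w, r) = 3*(-5 - 1*170) = 3*(-5 - 170) = 3*(-175) = -525)
-u(U, f) = -1*(-525) = 525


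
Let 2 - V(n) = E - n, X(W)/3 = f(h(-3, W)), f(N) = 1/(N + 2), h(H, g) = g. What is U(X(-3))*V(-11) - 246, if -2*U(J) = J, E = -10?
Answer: -489/2 ≈ -244.50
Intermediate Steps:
f(N) = 1/(2 + N)
X(W) = 3/(2 + W)
U(J) = -J/2
V(n) = 12 + n (V(n) = 2 - (-10 - n) = 2 + (10 + n) = 12 + n)
U(X(-3))*V(-11) - 246 = (-3/(2*(2 - 3)))*(12 - 11) - 246 = -3/(2*(-1))*1 - 246 = -3*(-1)/2*1 - 246 = -1/2*(-3)*1 - 246 = (3/2)*1 - 246 = 3/2 - 246 = -489/2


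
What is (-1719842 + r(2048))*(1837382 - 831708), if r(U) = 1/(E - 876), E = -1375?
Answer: -3893330464282182/2251 ≈ -1.7296e+12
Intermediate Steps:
r(U) = -1/2251 (r(U) = 1/(-1375 - 876) = 1/(-2251) = -1/2251)
(-1719842 + r(2048))*(1837382 - 831708) = (-1719842 - 1/2251)*(1837382 - 831708) = -3871364343/2251*1005674 = -3893330464282182/2251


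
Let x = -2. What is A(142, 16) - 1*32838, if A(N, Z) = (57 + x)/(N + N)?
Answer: -9325937/284 ≈ -32838.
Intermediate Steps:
A(N, Z) = 55/(2*N) (A(N, Z) = (57 - 2)/(N + N) = 55/((2*N)) = 55*(1/(2*N)) = 55/(2*N))
A(142, 16) - 1*32838 = (55/2)/142 - 1*32838 = (55/2)*(1/142) - 32838 = 55/284 - 32838 = -9325937/284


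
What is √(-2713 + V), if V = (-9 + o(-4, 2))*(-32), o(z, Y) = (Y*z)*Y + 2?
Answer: I*√1977 ≈ 44.463*I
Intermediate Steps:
o(z, Y) = 2 + z*Y² (o(z, Y) = z*Y² + 2 = 2 + z*Y²)
V = 736 (V = (-9 + (2 - 4*2²))*(-32) = (-9 + (2 - 4*4))*(-32) = (-9 + (2 - 16))*(-32) = (-9 - 14)*(-32) = -23*(-32) = 736)
√(-2713 + V) = √(-2713 + 736) = √(-1977) = I*√1977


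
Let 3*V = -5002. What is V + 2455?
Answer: 2363/3 ≈ 787.67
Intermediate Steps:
V = -5002/3 (V = (⅓)*(-5002) = -5002/3 ≈ -1667.3)
V + 2455 = -5002/3 + 2455 = 2363/3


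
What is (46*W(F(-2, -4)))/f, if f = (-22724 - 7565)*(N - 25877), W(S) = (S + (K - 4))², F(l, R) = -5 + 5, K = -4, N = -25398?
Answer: 2944/1553068475 ≈ 1.8956e-6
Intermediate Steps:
F(l, R) = 0
W(S) = (-8 + S)² (W(S) = (S + (-4 - 4))² = (S - 8)² = (-8 + S)²)
f = 1553068475 (f = (-22724 - 7565)*(-25398 - 25877) = -30289*(-51275) = 1553068475)
(46*W(F(-2, -4)))/f = (46*(-8 + 0)²)/1553068475 = (46*(-8)²)*(1/1553068475) = (46*64)*(1/1553068475) = 2944*(1/1553068475) = 2944/1553068475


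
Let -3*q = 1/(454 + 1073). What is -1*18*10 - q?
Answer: -824579/4581 ≈ -180.00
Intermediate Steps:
q = -1/4581 (q = -1/(3*(454 + 1073)) = -1/3/1527 = -1/3*1/1527 = -1/4581 ≈ -0.00021829)
-1*18*10 - q = -1*18*10 - 1*(-1/4581) = -18*10 + 1/4581 = -180 + 1/4581 = -824579/4581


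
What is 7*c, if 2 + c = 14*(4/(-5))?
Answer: -462/5 ≈ -92.400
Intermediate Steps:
c = -66/5 (c = -2 + 14*(4/(-5)) = -2 + 14*(4*(-⅕)) = -2 + 14*(-⅘) = -2 - 56/5 = -66/5 ≈ -13.200)
7*c = 7*(-66/5) = -462/5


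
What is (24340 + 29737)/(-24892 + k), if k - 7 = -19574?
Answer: -54077/44459 ≈ -1.2163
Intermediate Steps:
k = -19567 (k = 7 - 19574 = -19567)
(24340 + 29737)/(-24892 + k) = (24340 + 29737)/(-24892 - 19567) = 54077/(-44459) = 54077*(-1/44459) = -54077/44459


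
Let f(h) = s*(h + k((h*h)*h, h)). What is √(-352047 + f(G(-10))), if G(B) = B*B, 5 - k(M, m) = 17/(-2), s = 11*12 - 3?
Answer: 9*I*√16662/2 ≈ 580.87*I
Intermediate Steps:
s = 129 (s = 132 - 3 = 129)
k(M, m) = 27/2 (k(M, m) = 5 - 17/(-2) = 5 - 17*(-1)/2 = 5 - 1*(-17/2) = 5 + 17/2 = 27/2)
G(B) = B²
f(h) = 3483/2 + 129*h (f(h) = 129*(h + 27/2) = 129*(27/2 + h) = 3483/2 + 129*h)
√(-352047 + f(G(-10))) = √(-352047 + (3483/2 + 129*(-10)²)) = √(-352047 + (3483/2 + 129*100)) = √(-352047 + (3483/2 + 12900)) = √(-352047 + 29283/2) = √(-674811/2) = 9*I*√16662/2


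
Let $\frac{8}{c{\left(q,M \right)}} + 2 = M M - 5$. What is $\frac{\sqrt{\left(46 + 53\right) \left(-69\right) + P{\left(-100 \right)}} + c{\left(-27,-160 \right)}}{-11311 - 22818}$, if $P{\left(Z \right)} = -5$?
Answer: $- \frac{8}{873463497} - \frac{2 i \sqrt{1709}}{34129} \approx -9.1589 \cdot 10^{-9} - 0.0024226 i$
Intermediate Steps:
$c{\left(q,M \right)} = \frac{8}{-7 + M^{2}}$ ($c{\left(q,M \right)} = \frac{8}{-2 + \left(M M - 5\right)} = \frac{8}{-2 + \left(M^{2} - 5\right)} = \frac{8}{-2 + \left(-5 + M^{2}\right)} = \frac{8}{-7 + M^{2}}$)
$\frac{\sqrt{\left(46 + 53\right) \left(-69\right) + P{\left(-100 \right)}} + c{\left(-27,-160 \right)}}{-11311 - 22818} = \frac{\sqrt{\left(46 + 53\right) \left(-69\right) - 5} + \frac{8}{-7 + \left(-160\right)^{2}}}{-11311 - 22818} = \frac{\sqrt{99 \left(-69\right) - 5} + \frac{8}{-7 + 25600}}{-34129} = \left(\sqrt{-6831 - 5} + \frac{8}{25593}\right) \left(- \frac{1}{34129}\right) = \left(\sqrt{-6836} + 8 \cdot \frac{1}{25593}\right) \left(- \frac{1}{34129}\right) = \left(2 i \sqrt{1709} + \frac{8}{25593}\right) \left(- \frac{1}{34129}\right) = \left(\frac{8}{25593} + 2 i \sqrt{1709}\right) \left(- \frac{1}{34129}\right) = - \frac{8}{873463497} - \frac{2 i \sqrt{1709}}{34129}$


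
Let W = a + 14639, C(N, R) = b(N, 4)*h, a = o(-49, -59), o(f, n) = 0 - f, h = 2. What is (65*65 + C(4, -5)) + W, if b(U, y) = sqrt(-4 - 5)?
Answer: 18913 + 6*I ≈ 18913.0 + 6.0*I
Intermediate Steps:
o(f, n) = -f
b(U, y) = 3*I (b(U, y) = sqrt(-9) = 3*I)
a = 49 (a = -1*(-49) = 49)
C(N, R) = 6*I (C(N, R) = (3*I)*2 = 6*I)
W = 14688 (W = 49 + 14639 = 14688)
(65*65 + C(4, -5)) + W = (65*65 + 6*I) + 14688 = (4225 + 6*I) + 14688 = 18913 + 6*I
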